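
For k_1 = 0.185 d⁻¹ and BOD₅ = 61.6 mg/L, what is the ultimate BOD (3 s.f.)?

L₀ ≈ 102 mg/L

BOD₅ = L₀(1 − e^(−5k_1)) ⇒ L₀ = BOD₅ / (1 − e^(−5×0.185))
= 61.6 / (1 − 0.3965) = 61.6 / 0.6035 = 102.1 mg/L.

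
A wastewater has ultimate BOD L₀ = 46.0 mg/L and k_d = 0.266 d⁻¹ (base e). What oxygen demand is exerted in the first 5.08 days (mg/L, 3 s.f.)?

y ≈ 34.1 mg/L

y_t = L₀(1 − e^(−k_d t)) = 46.0 × (1 − e^(−0.266×5.08))
= 46.0 × (1 − 0.2589) = 46.0 × 0.7411 = 34.09 mg/L.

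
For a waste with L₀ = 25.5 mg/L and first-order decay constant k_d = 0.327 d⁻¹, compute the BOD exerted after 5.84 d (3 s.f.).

y_t = L₀(1 − e^(−k_d t)) = 25.5 × (1 − e^(−0.327×5.84))
= 25.5 × (1 − 0.1481) = 25.5 × 0.8519 = 21.72 mg/L.

y ≈ 21.7 mg/L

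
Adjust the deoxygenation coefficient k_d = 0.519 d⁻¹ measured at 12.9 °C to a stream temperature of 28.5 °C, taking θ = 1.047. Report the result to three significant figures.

k_d ≈ 1.06 d⁻¹

k_d(T₂) = k_d(T₁) · θ^(T₂−T₁) = 0.519 × 1.047^(28.5−12.9)
= 0.519 × 1.047^15.6 = 0.519 × 2.047 = 1.063 d⁻¹.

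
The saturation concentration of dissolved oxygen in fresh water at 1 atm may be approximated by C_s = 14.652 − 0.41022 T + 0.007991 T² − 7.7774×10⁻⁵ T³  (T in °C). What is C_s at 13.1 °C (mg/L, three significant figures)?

C_s ≈ 10.5 mg/L

C_s = 14.652 − 0.41022×13.1 + 0.007991×13.1² − 7.7774×10⁻⁵×13.1³ = 10.47 mg/L.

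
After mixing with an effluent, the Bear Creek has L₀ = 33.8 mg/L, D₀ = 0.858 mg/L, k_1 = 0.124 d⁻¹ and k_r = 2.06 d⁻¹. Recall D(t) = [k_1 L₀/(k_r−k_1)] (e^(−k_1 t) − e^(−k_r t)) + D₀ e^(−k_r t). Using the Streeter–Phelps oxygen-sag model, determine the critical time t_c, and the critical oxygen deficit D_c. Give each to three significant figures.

With k_r/k_1 = 16.61 and 1 − D₀(k_r−k_1)/(k_1 L₀) = 0.6037,
t_c = ln(16.61 × 0.6037) / (2.06 − 0.124) = ln(10.03) / 1.936 = 2.305/1.936 = 1.191 d.
L(t_c) = L₀ e^(−k_1 t_c) = 33.8 × 0.8627 = 29.16 mg/L, and at the critical point k_r D_c = k_1 L, so D_c = (0.124/2.06) × 29.16 = 1.755 mg/L.

t_c ≈ 1.19 d; D_c ≈ 1.76 mg/L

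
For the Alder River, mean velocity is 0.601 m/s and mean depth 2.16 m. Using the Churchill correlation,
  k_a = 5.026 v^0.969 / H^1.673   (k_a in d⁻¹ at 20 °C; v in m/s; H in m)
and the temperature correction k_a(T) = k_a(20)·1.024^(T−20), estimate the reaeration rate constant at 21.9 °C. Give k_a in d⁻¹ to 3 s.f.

k_a(20) = 5.026 × 0.601^0.969 / 2.16^1.673 = 5.026 × 0.6106 / 3.627 = 0.8461 d⁻¹.
k_a(21.9) = 0.8461 × 1.024^(21.9−20) = 0.8461 × 1.046 = 0.8851 d⁻¹.

k_a ≈ 0.885 d⁻¹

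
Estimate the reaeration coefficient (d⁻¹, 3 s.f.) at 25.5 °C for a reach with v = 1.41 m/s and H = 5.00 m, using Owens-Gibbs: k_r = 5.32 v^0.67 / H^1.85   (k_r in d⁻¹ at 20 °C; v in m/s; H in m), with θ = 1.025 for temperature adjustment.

k_r ≈ 0.391 d⁻¹

k_r(20) = 5.32 × 1.41^0.67 / 5.00^1.85 = 5.32 × 1.259 / 19.64 = 0.3410 d⁻¹.
k_r(25.5) = 0.3410 × 1.025^(25.5−20) = 0.3410 × 1.145 = 0.3906 d⁻¹.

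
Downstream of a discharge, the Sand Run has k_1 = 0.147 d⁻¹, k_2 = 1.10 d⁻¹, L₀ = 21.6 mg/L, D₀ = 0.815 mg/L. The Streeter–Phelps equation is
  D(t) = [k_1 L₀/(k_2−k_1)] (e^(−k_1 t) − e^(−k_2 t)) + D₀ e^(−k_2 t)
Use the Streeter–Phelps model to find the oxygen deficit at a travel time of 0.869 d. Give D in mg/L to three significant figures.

k_1 L₀/(k_2−k_1) = 0.147×21.6/(1.10−0.147) = 3.175/0.9530 = 3.332 mg/L.
e^(−k_1 t) = e^(−0.147×0.8690) = 0.8801; e^(−k_2 t) = e^(−1.10×0.8690) = 0.3845.
D = 3.332 × (0.8801 − 0.3845) + 0.815 × 0.3845 = 1.651 + 0.3133 = 1.965 mg/L.

D ≈ 1.96 mg/L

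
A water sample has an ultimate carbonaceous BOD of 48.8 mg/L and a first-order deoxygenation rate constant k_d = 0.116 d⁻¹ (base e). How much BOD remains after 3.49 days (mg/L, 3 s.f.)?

L ≈ 32.6 mg/L

L_t = L₀ e^(−k_d t) = 48.8 × e^(−0.116×3.49) = 48.8 × 0.6671 = 32.55 mg/L.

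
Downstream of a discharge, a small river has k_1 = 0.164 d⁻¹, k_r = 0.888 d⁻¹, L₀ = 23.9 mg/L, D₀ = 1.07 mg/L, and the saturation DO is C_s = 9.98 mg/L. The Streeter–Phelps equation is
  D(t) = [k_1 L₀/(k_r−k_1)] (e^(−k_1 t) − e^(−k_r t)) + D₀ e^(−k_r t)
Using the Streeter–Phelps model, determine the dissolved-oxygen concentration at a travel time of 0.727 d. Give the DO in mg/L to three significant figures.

DO ≈ 7.45 mg/L

k_1 L₀/(k_r−k_1) = 0.164×23.9/(0.888−0.164) = 3.920/0.7240 = 5.414 mg/L.
e^(−k_1 t) = e^(−0.164×0.7270) = 0.8876; e^(−k_r t) = e^(−0.888×0.7270) = 0.5244.
D = 5.414 × (0.8876 − 0.5244) + 1.07 × 0.5244 = 1.967 + 0.5611 = 2.528 mg/L.
DO = C_s − D = 9.98 − 2.528 = 7.452 mg/L.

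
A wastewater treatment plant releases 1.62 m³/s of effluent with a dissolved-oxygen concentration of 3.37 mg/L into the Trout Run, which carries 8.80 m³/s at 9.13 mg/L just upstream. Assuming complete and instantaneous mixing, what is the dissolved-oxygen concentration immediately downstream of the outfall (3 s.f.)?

Flow-weighted mixing: C = (Q_r C_r + Q_w C_w)/(Q_r + Q_w)
= (8.80×9.13 + 1.62×3.37)/(8.80 + 1.62) = 85.80/10.42 = 8.234 mg/L.

8.23 mg/L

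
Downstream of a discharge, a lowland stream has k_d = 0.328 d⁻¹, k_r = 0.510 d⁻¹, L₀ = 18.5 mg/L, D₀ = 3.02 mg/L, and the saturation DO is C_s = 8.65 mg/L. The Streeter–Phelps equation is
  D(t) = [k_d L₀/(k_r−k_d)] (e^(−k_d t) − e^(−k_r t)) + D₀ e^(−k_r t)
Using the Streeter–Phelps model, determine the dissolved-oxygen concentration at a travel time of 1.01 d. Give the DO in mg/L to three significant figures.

k_d L₀/(k_r−k_d) = 0.328×18.5/(0.510−0.328) = 6.068/0.1820 = 33.34 mg/L.
e^(−k_d t) = e^(−0.328×1.010) = 0.7180; e^(−k_r t) = e^(−0.510×1.010) = 0.5974.
D = 33.34 × (0.7180 − 0.5974) + 3.02 × 0.5974 = 4.020 + 1.804 = 5.824 mg/L.
DO = C_s − D = 8.65 − 5.824 = 2.826 mg/L.

DO ≈ 2.83 mg/L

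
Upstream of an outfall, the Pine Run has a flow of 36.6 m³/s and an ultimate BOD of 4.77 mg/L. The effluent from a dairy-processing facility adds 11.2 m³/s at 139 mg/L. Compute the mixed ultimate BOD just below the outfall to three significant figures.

Flow-weighted mixing: C = (Q_r C_r + Q_w C_w)/(Q_r + Q_w)
= (36.6×4.77 + 11.2×139)/(36.6 + 11.2) = 1731/47.80 = 36.22 mg/L.

36.2 mg/L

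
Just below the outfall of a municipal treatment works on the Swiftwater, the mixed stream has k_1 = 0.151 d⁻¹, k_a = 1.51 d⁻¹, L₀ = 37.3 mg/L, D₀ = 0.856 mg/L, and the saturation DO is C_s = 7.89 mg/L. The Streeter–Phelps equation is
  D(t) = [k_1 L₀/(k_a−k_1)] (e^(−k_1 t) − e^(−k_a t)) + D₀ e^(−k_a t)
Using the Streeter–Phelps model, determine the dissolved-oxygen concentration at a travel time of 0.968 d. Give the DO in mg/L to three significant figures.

DO ≈ 5.07 mg/L

k_1 L₀/(k_a−k_1) = 0.151×37.3/(1.51−0.151) = 5.632/1.359 = 4.144 mg/L.
e^(−k_1 t) = e^(−0.151×0.9680) = 0.8640; e^(−k_a t) = e^(−1.51×0.9680) = 0.2318.
D = 4.144 × (0.8640 − 0.2318) + 0.856 × 0.2318 = 2.620 + 0.1985 = 2.818 mg/L.
DO = C_s − D = 7.89 − 2.818 = 5.072 mg/L.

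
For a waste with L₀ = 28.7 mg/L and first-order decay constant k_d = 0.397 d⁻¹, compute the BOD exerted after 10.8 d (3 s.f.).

y ≈ 28.3 mg/L

y_t = L₀(1 − e^(−k_d t)) = 28.7 × (1 − e^(−0.397×10.8))
= 28.7 × (1 − 0.01374) = 28.7 × 0.9863 = 28.31 mg/L.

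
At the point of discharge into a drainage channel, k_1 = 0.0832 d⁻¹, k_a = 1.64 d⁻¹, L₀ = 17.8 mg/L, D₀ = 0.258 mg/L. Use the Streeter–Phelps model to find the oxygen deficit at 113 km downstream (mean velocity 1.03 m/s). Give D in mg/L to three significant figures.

D ≈ 0.770 mg/L

Travel time t = x/v = 113 km / (1.03 m/s) = 113000 m / 1.03 m/s = 109700 s = 1.270 d.
k_1 L₀/(k_a−k_1) = 0.0832×17.8/(1.64−0.0832) = 1.481/1.557 = 0.9513 mg/L.
e^(−k_1 t) = e^(−0.0832×1.270) = 0.8997; e^(−k_a t) = e^(−1.64×1.270) = 0.1246.
D = 0.9513 × (0.8997 − 0.1246) + 0.258 × 0.1246 = 0.7374 + 0.03215 = 0.7695 mg/L.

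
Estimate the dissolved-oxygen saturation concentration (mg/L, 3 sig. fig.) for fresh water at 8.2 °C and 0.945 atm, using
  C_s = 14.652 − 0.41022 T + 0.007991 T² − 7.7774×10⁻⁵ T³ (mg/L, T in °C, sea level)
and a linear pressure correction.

At sea level: C_s = 14.652 − 0.41022×8.2 + 0.007991×8.2² − 7.7774×10⁻⁵×8.2³ = 11.78 mg/L.
Pressure correction: C_s' = 11.78 × 0.945 = 11.13 mg/L.

C_s ≈ 11.1 mg/L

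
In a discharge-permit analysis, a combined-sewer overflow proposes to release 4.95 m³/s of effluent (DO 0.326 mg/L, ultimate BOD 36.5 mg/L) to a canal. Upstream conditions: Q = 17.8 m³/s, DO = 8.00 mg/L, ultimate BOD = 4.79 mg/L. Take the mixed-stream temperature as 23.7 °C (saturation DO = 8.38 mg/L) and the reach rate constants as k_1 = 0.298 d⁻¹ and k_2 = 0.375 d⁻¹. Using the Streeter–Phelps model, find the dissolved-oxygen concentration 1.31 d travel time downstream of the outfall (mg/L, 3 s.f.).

DO ≈ 4.19 mg/L

Mixed DO = (17.8×8.00 + 4.95×0.326)/(17.8+4.95) = 144.0/22.75 = 6.330 mg/L.
Mixed L₀ = (17.8×4.79 + 4.95×36.5)/(22.75) = 265.9/22.75 = 11.69 mg/L.
Initial deficit D₀ = C_s − DO₀ = 8.38 − 6.330 = 2.050 mg/L.
D(1.31) = [0.298×11.69/(0.375−0.298)](e^(−0.298×1.31) − e^(−0.375×1.31)) + 2.050 e^(−0.375×1.31)
= 45.24 × (0.6768 − 0.6119) + 2.050 × 0.6119 = 4.192 mg/L.
DO = 8.38 − 4.192 = 4.188 mg/L.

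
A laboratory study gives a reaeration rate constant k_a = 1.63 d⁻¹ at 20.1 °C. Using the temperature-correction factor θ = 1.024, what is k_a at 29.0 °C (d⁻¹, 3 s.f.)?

k_a ≈ 2.01 d⁻¹

k_a(T₂) = k_a(T₁) · θ^(T₂−T₁) = 1.63 × 1.024^(29.0−20.1)
= 1.63 × 1.024^8.90 = 1.63 × 1.235 = 2.013 d⁻¹.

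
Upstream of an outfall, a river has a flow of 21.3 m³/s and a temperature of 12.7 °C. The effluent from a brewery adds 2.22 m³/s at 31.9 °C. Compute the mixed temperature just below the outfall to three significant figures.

Flow-weighted mixing: C = (Q_r C_r + Q_w C_w)/(Q_r + Q_w)
= (21.3×12.7 + 2.22×31.9)/(21.3 + 2.22) = 341.3/23.52 = 14.51 °C.

14.5 °C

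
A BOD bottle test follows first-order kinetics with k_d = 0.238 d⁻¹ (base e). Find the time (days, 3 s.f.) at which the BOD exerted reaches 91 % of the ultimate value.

y/L₀ = 1 − e^(−k_d t) = 0.91 ⇒ e^(−k_d t) = 0.0900
t = −ln(0.0900) / 0.238 = 2.408 / 0.238 = 10.12 d.

t ≈ 10.1 d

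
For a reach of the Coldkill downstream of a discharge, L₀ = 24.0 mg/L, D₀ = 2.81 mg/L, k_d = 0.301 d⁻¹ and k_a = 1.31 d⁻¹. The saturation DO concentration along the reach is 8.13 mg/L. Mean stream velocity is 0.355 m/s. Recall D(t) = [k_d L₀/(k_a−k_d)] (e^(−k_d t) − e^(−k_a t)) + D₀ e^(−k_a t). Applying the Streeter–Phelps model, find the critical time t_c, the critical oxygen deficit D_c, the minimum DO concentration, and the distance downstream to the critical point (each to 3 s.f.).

t_c ≈ 0.964 d; D_c ≈ 4.13 mg/L; min DO ≈ 4.00 mg/L; x_c ≈ 29.6 km

t_c = [1/(k_a−k_d)] ln[(k_a/k_d)(1 − D₀(k_a−k_d)/(k_d L₀))]
= [1/(1.31−0.301)] ln[(1.31/0.301)(1 − 2.81×1.009/(0.301×24.0))]
= (1/1.009) ln[4.352 × 0.6075] = 0.9911 × ln(2.644) = 0.9911 × 0.9723 = 0.9636 d.
D_c = (k_d/k_a) L₀ e^(−k_d t_c) = (0.301/1.31) × 24.0 × e^(−0.301×0.9636) = 0.2298 × 24.0 × 0.7482 = 4.126 mg/L.
Minimum DO = C_s − D_c = 8.13 − 4.126 = 4.004 mg/L.
x_c = v t_c = 0.355 m/s × 0.9636 d × 86400 s/d = 29560 m ≈ 29.6 km.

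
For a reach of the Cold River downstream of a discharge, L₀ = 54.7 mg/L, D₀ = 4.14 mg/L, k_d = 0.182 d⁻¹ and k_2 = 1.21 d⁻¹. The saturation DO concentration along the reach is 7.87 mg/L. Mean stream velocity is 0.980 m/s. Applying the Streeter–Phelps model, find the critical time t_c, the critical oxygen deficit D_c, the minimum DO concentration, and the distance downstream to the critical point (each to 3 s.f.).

t_c ≈ 1.30 d; D_c ≈ 6.49 mg/L; min DO ≈ 1.38 mg/L; x_c ≈ 110 km

With k_2/k_d = 6.648 and 1 − D₀(k_2−k_d)/(k_d L₀) = 0.5725,
t_c = ln(6.648 × 0.5725) / (1.21 − 0.182) = ln(3.806) / 1.028 = 1.337/1.028 = 1.300 d.
D_c = (k_d/k_2) L₀ e^(−k_d t_c) = (0.182/1.21) × 54.7 × e^(−0.182×1.300) = 0.1504 × 54.7 × 0.7893 = 6.494 mg/L.
Minimum DO = C_s − D_c = 7.87 − 6.494 = 1.376 mg/L.
x_c = v t_c = 0.980 m/s × 1.300 d × 86400 s/d = 110100 m ≈ 110 km.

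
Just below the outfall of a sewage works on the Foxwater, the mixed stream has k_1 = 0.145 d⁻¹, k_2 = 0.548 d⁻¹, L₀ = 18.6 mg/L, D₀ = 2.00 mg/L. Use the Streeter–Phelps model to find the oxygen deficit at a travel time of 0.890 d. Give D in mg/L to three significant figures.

D ≈ 3.00 mg/L

k_1 L₀/(k_2−k_1) = 0.145×18.6/(0.548−0.145) = 2.697/0.4030 = 6.692 mg/L.
e^(−k_1 t) = e^(−0.145×0.8900) = 0.8789; e^(−k_2 t) = e^(−0.548×0.8900) = 0.6140.
D = 6.692 × (0.8789 − 0.6140) + 2.00 × 0.6140 = 1.773 + 1.228 = 3.001 mg/L.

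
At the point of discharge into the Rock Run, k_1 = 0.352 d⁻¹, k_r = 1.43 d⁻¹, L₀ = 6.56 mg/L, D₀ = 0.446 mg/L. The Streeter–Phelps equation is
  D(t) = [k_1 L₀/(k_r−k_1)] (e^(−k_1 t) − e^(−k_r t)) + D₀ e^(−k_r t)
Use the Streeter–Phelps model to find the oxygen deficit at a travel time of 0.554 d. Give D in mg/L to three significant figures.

k_1 L₀/(k_r−k_1) = 0.352×6.56/(1.43−0.352) = 2.309/1.078 = 2.142 mg/L.
e^(−k_1 t) = e^(−0.352×0.5540) = 0.8228; e^(−k_r t) = e^(−1.43×0.5540) = 0.4528.
D = 2.142 × (0.8228 − 0.4528) + 0.446 × 0.4528 = 0.7925 + 0.2020 = 0.9945 mg/L.

D ≈ 0.994 mg/L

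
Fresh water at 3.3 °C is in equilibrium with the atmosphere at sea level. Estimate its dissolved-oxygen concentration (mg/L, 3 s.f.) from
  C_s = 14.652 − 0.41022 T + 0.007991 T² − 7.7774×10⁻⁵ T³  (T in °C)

C_s ≈ 13.4 mg/L

C_s = 14.652 − 0.41022×3.3 + 0.007991×3.3² − 7.7774×10⁻⁵×3.3³ = 13.38 mg/L.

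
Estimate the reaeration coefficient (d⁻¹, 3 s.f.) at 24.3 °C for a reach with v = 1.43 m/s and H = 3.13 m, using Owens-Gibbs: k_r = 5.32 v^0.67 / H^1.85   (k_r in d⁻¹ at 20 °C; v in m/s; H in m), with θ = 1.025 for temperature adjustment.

k_r ≈ 0.911 d⁻¹

k_r(20) = 5.32 × 1.43^0.67 / 3.13^1.85 = 5.32 × 1.271 / 8.256 = 0.8189 d⁻¹.
k_r(24.3) = 0.8189 × 1.025^(24.3−20) = 0.8189 × 1.112 = 0.9106 d⁻¹.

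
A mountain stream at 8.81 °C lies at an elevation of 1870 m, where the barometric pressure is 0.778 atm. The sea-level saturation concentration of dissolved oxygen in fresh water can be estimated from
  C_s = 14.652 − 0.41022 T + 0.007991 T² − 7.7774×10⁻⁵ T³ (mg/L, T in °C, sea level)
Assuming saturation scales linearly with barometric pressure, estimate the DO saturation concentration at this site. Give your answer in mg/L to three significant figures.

C_s ≈ 9.03 mg/L

At sea level: C_s = 14.652 − 0.41022×8.81 + 0.007991×8.81² − 7.7774×10⁻⁵×8.81³ = 11.61 mg/L.
Pressure correction: C_s' = 11.61 × 0.778 = 9.029 mg/L.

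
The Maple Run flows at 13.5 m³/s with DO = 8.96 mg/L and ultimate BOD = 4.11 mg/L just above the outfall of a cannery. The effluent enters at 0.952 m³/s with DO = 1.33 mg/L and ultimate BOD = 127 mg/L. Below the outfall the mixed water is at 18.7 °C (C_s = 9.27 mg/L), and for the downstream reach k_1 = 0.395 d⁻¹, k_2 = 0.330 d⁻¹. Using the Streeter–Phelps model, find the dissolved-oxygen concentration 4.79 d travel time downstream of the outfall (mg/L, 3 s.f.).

Mixed DO = (13.5×8.96 + 0.952×1.33)/(13.5+0.952) = 122.2/14.45 = 8.457 mg/L.
Mixed L₀ = (13.5×4.11 + 0.952×127)/(14.45) = 176.4/14.45 = 12.21 mg/L.
Initial deficit D₀ = C_s − DO₀ = 9.27 − 8.457 = 0.8126 mg/L.
D(4.79) = [0.395×12.21/(0.330−0.395)](e^(−0.395×4.79) − e^(−0.330×4.79)) + 0.8126 e^(−0.330×4.79)
= -74.17 × (0.1508 − 0.2058) + 0.8126 × 0.2058 = 4.252 mg/L.
DO = 9.27 − 4.252 = 5.018 mg/L.

DO ≈ 5.02 mg/L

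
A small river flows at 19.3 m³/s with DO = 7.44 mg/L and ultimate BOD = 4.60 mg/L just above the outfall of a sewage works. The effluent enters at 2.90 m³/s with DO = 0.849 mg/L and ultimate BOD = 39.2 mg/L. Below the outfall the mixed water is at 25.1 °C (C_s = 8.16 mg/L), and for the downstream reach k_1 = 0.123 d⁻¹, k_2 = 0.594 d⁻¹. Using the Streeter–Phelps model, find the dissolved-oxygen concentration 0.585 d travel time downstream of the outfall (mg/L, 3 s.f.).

DO ≈ 6.51 mg/L

Mixed DO = (19.3×7.44 + 2.90×0.849)/(19.3+2.90) = 146.1/22.20 = 6.579 mg/L.
Mixed L₀ = (19.3×4.60 + 2.90×39.2)/(22.20) = 202.5/22.20 = 9.120 mg/L.
Initial deficit D₀ = C_s − DO₀ = 8.16 − 6.579 = 1.581 mg/L.
D(0.585) = [0.123×9.120/(0.594−0.123)](e^(−0.123×0.585) − e^(−0.594×0.585)) + 1.581 e^(−0.594×0.585)
= 2.382 × (0.9306 − 0.7065) + 1.581 × 0.7065 = 1.651 mg/L.
DO = 8.16 − 1.651 = 6.509 mg/L.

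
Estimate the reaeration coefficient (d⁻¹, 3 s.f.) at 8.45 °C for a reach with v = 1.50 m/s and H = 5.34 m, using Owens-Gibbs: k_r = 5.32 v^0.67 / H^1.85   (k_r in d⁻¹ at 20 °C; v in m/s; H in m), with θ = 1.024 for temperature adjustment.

k_r ≈ 0.239 d⁻¹

k_r(20) = 5.32 × 1.50^0.67 / 5.34^1.85 = 5.32 × 1.312 / 22.18 = 0.3147 d⁻¹.
k_r(8.45) = 0.3147 × 1.024^(8.45−20) = 0.3147 × 0.7604 = 0.2393 d⁻¹.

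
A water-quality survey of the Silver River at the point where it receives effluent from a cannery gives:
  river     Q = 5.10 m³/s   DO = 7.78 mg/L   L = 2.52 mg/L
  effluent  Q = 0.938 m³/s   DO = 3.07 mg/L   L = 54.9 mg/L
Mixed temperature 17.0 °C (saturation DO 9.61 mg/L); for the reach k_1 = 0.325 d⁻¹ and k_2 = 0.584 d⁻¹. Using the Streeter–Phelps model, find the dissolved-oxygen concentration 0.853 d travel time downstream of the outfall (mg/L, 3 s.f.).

Mixed DO = (5.10×7.78 + 0.938×3.07)/(5.10+0.938) = 42.56/6.038 = 7.048 mg/L.
Mixed L₀ = (5.10×2.52 + 0.938×54.9)/(6.038) = 64.35/6.038 = 10.66 mg/L.
Initial deficit D₀ = C_s − DO₀ = 9.61 − 7.048 = 2.562 mg/L.
D(0.853) = [0.325×10.66/(0.584−0.325)](e^(−0.325×0.853) − e^(−0.584×0.853)) + 2.562 e^(−0.584×0.853)
= 13.37 × (0.7579 − 0.6077) + 2.562 × 0.6077 = 3.566 mg/L.
DO = 9.61 − 3.566 = 6.044 mg/L.

DO ≈ 6.04 mg/L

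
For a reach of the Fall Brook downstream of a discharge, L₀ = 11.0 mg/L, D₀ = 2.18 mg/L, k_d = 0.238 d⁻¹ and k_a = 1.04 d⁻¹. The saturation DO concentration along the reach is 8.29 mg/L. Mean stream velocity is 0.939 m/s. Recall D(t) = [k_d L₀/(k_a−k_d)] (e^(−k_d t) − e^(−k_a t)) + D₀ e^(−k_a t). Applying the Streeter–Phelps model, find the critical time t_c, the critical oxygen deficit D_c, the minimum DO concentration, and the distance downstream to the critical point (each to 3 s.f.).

With k_a/k_d = 4.370 and 1 − D₀(k_a−k_d)/(k_d L₀) = 0.3322,
t_c = ln(4.370 × 0.3322) / (1.04 − 0.238) = ln(1.452) / 0.8020 = 0.3726/0.8020 = 0.4646 d.
L(t_c) = L₀ e^(−k_d t_c) = 11.0 × 0.8953 = 9.848 mg/L, and at the critical point k_a D_c = k_d L, so D_c = (0.238/1.04) × 9.848 = 2.254 mg/L.
Minimum DO = C_s − D_c = 8.29 − 2.254 = 6.036 mg/L.
x_c = v t_c = 0.939 m/s × 0.4646 d × 86400 s/d = 37690 m ≈ 37.7 km.

t_c ≈ 0.465 d; D_c ≈ 2.25 mg/L; min DO ≈ 6.04 mg/L; x_c ≈ 37.7 km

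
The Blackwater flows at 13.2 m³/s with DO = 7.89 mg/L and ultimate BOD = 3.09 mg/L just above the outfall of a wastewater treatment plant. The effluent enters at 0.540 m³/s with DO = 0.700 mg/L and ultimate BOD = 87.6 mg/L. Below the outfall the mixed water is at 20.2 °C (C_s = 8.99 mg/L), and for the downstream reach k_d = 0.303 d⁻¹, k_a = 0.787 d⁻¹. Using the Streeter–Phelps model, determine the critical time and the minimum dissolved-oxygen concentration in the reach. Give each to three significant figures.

Mixed DO = (13.2×7.89 + 0.540×0.700)/(13.2+0.540) = 104.5/13.74 = 7.607 mg/L.
Mixed L₀ = (13.2×3.09 + 0.540×87.6)/(13.74) = 88.09/13.74 = 6.411 mg/L.
Initial deficit D₀ = C_s − DO₀ = 8.99 − 7.607 = 1.383 mg/L.
t_c = (1/0.4840) ln[(0.787/0.303)(1 − 1.383×0.4840/(0.303×6.411))] = 2.066 × ln(1.703) = 1.100 d.
D_c = (0.303/0.787) × 6.411 × e^(−0.303×1.100) = 0.3850 × 6.411 × 0.7166 = 1.769 mg/L.
Minimum DO = 8.99 − 1.769 = 7.221 mg/L.

t_c ≈ 1.10 d; minimum DO ≈ 7.22 mg/L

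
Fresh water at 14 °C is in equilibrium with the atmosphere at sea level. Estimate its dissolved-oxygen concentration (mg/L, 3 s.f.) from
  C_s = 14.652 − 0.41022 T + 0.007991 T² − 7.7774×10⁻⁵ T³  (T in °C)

C_s = 14.652 − 0.41022×14 + 0.007991×14² − 7.7774×10⁻⁵×14³ = 10.26 mg/L.

C_s ≈ 10.3 mg/L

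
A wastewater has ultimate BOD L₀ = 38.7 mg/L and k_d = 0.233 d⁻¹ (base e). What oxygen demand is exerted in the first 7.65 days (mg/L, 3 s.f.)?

y_t = L₀(1 − e^(−k_d t)) = 38.7 × (1 − e^(−0.233×7.65))
= 38.7 × (1 − 0.1682) = 38.7 × 0.8318 = 32.19 mg/L.

y ≈ 32.2 mg/L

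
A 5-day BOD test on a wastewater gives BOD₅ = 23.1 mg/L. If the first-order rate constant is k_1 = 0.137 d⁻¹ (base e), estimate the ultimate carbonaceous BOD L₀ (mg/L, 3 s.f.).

BOD₅ = L₀(1 − e^(−5k_1)) ⇒ L₀ = BOD₅ / (1 − e^(−5×0.137))
= 23.1 / (1 − 0.5041) = 23.1 / 0.4959 = 46.58 mg/L.

L₀ ≈ 46.6 mg/L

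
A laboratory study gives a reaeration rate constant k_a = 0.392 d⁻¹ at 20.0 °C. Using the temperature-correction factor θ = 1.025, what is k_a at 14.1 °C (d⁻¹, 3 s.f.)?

k_a ≈ 0.339 d⁻¹

k_a(T₂) = k_a(T₁) · θ^(T₂−T₁) = 0.392 × 1.025^(14.1−20.0)
= 0.392 × 1.025^-5.90 = 0.392 × 0.8644 = 0.3389 d⁻¹.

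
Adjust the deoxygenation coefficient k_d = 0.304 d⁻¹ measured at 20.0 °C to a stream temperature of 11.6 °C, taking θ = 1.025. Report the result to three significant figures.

k_d(T₂) = k_d(T₁) · θ^(T₂−T₁) = 0.304 × 1.025^(11.6−20.0)
= 0.304 × 1.025^-8.40 = 0.304 × 0.8127 = 0.2471 d⁻¹.

k_d ≈ 0.247 d⁻¹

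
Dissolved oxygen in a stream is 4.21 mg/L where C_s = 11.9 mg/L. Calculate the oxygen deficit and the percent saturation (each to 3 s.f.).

D = C_s − C = 11.9 − 4.21 = 7.69 mg/L.
% saturation = 4.21/11.9 × 100 = 35.4 %.

D ≈ 7.69 mg/L; 35.4 % saturation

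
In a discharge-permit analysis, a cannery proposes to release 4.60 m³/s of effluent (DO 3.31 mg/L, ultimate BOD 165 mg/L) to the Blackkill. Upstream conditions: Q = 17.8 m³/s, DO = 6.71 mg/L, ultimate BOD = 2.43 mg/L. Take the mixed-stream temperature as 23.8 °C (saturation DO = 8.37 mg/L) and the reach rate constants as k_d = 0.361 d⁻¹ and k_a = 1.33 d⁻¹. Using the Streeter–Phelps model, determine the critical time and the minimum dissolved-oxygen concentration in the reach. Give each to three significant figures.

t_c ≈ 1.15 d; minimum DO ≈ 1.94 mg/L

Mixed DO = (17.8×6.71 + 4.60×3.31)/(17.8+4.60) = 134.7/22.40 = 6.012 mg/L.
Mixed L₀ = (17.8×2.43 + 4.60×165)/(22.40) = 802.3/22.40 = 35.81 mg/L.
Initial deficit D₀ = C_s − DO₀ = 8.37 − 6.012 = 2.358 mg/L.
t_c = (1/0.9690) ln[(1.33/0.361)(1 − 2.358×0.9690/(0.361×35.81))] = 1.032 × ln(3.033) = 1.145 d.
D_c = (0.361/1.33) × 35.81 × e^(−0.361×1.145) = 0.2714 × 35.81 × 0.6614 = 6.430 mg/L.
Minimum DO = 8.37 − 6.430 = 1.940 mg/L.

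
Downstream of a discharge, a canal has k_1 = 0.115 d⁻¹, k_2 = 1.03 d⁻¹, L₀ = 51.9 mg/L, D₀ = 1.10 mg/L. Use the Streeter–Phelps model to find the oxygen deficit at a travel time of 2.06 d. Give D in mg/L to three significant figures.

k_1 L₀/(k_2−k_1) = 0.115×51.9/(1.03−0.115) = 5.968/0.9150 = 6.523 mg/L.
e^(−k_1 t) = e^(−0.115×2.060) = 0.7891; e^(−k_2 t) = e^(−1.03×2.060) = 0.1198.
D = 6.523 × (0.7891 − 0.1198) + 1.10 × 0.1198 = 4.366 + 0.1318 = 4.497 mg/L.

D ≈ 4.50 mg/L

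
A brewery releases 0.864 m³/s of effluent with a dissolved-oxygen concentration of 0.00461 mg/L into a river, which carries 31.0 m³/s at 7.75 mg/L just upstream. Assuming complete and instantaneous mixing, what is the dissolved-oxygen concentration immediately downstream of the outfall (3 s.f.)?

7.54 mg/L

Flow-weighted mixing: C = (Q_r C_r + Q_w C_w)/(Q_r + Q_w)
= (31.0×7.75 + 0.864×0.00461)/(31.0 + 0.864) = 240.3/31.86 = 7.540 mg/L.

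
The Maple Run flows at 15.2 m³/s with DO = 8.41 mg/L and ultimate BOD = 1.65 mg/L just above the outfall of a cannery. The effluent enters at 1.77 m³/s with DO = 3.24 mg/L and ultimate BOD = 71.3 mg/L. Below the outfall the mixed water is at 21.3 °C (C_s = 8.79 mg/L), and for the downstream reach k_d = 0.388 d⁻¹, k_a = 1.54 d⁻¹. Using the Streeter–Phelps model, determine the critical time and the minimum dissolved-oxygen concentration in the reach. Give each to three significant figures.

t_c ≈ 0.879 d; minimum DO ≈ 7.19 mg/L

Mixed DO = (15.2×8.41 + 1.77×3.24)/(15.2+1.77) = 133.6/16.97 = 7.871 mg/L.
Mixed L₀ = (15.2×1.65 + 1.77×71.3)/(16.97) = 151.3/16.97 = 8.915 mg/L.
Initial deficit D₀ = C_s − DO₀ = 8.79 − 7.871 = 0.9192 mg/L.
t_c = (1/1.152) ln[(1.54/0.388)(1 − 0.9192×1.152/(0.388×8.915))] = 0.8681 × ln(2.754) = 0.8794 d.
D_c = (0.388/1.54) × 8.915 × e^(−0.388×0.8794) = 0.2519 × 8.915 × 0.7109 = 1.597 mg/L.
Minimum DO = 8.79 − 1.597 = 7.193 mg/L.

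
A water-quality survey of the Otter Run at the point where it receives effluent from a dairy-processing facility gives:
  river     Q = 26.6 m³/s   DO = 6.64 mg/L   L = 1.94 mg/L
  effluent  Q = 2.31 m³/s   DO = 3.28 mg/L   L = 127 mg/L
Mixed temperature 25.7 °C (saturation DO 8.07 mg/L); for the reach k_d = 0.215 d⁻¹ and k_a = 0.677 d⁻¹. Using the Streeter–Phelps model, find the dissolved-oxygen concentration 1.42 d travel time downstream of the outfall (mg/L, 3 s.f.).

DO ≈ 5.45 mg/L

Mixed DO = (26.6×6.64 + 2.31×3.28)/(26.6+2.31) = 184.2/28.91 = 6.372 mg/L.
Mixed L₀ = (26.6×1.94 + 2.31×127)/(28.91) = 345.0/28.91 = 11.93 mg/L.
Initial deficit D₀ = C_s − DO₀ = 8.07 − 6.372 = 1.698 mg/L.
D(1.42) = [0.215×11.93/(0.677−0.215)](e^(−0.215×1.42) − e^(−0.677×1.42)) + 1.698 e^(−0.677×1.42)
= 5.553 × (0.7369 − 0.3824) + 1.698 × 0.3824 = 2.618 mg/L.
DO = 8.07 − 2.618 = 5.452 mg/L.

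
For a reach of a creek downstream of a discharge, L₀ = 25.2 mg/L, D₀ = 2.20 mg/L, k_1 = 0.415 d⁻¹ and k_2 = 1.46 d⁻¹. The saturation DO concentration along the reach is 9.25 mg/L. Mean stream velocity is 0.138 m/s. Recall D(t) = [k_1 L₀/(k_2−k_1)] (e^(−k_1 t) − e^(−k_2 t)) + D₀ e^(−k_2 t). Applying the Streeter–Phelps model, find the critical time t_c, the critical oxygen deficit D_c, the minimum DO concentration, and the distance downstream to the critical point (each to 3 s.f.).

With k_2/k_1 = 3.518 and 1 − D₀(k_2−k_1)/(k_1 L₀) = 0.7802,
t_c = ln(3.518 × 0.7802) / (1.46 − 0.415) = ln(2.745) / 1.045 = 1.010/1.045 = 0.9662 d.
D_c = (k_1/k_2) L₀ e^(−k_1 t_c) = (0.415/1.46) × 25.2 × e^(−0.415×0.9662) = 0.2842 × 25.2 × 0.6697 = 4.797 mg/L.
Minimum DO = C_s − D_c = 9.25 − 4.797 = 4.453 mg/L.
x_c = v t_c = 0.138 m/s × 0.9662 d × 86400 s/d = 11520 m ≈ 11.5 km.

t_c ≈ 0.966 d; D_c ≈ 4.80 mg/L; min DO ≈ 4.45 mg/L; x_c ≈ 11.5 km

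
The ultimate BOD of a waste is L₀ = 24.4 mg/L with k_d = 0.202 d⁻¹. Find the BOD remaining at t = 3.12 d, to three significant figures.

L ≈ 13.0 mg/L

L_t = L₀ e^(−k_d t) = 24.4 × e^(−0.202×3.12) = 24.4 × 0.5325 = 12.99 mg/L.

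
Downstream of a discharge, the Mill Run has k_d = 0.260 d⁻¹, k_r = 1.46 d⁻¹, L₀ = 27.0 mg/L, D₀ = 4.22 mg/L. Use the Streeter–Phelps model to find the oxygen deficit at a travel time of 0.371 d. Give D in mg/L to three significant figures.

D ≈ 4.36 mg/L

k_d L₀/(k_r−k_d) = 0.260×27.0/(1.46−0.260) = 7.020/1.200 = 5.850 mg/L.
e^(−k_d t) = e^(−0.260×0.3710) = 0.9080; e^(−k_r t) = e^(−1.46×0.3710) = 0.5818.
D = 5.850 × (0.9080 − 0.5818) + 4.22 × 0.5818 = 1.909 + 2.455 = 4.364 mg/L.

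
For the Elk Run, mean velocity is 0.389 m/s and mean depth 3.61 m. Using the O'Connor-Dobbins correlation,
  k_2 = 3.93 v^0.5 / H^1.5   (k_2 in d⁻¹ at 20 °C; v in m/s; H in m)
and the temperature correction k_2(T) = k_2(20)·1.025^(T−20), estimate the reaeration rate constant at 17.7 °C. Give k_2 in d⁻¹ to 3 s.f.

k_2 ≈ 0.338 d⁻¹

k_2(20) = 3.93 × 0.389^0.5 / 3.61^1.5 = 3.93 × 0.6237 / 6.859 = 0.3574 d⁻¹.
k_2(17.7) = 0.3574 × 1.025^(17.7−20) = 0.3574 × 0.9448 = 0.3376 d⁻¹.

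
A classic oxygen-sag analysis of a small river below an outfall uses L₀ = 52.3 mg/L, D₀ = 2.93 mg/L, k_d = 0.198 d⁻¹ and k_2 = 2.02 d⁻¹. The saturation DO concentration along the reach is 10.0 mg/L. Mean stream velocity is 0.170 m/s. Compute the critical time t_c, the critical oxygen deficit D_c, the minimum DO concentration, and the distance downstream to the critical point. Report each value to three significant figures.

t_c ≈ 0.877 d; D_c ≈ 4.31 mg/L; min DO ≈ 5.69 mg/L; x_c ≈ 12.9 km

t_c = [1/(k_2−k_d)] ln[(k_2/k_d)(1 − D₀(k_2−k_d)/(k_d L₀))]
= [1/(2.02−0.198)] ln[(2.02/0.198)(1 − 2.93×1.822/(0.198×52.3))]
= (1/1.822) ln[10.20 × 0.4845] = 0.5488 × ln(4.943) = 0.5488 × 1.598 = 0.8770 d.
L(t_c) = L₀ e^(−k_d t_c) = 52.3 × 0.8406 = 43.96 mg/L, and at the critical point k_2 D_c = k_d L, so D_c = (0.198/2.02) × 43.96 = 4.309 mg/L.
Minimum DO = C_s − D_c = 10.0 − 4.309 = 5.691 mg/L.
x_c = v t_c = 0.170 m/s × 0.8770 d × 86400 s/d = 12880 m ≈ 12.9 km.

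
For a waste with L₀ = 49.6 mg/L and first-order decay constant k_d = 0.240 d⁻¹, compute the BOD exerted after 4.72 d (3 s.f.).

y_t = L₀(1 − e^(−k_d t)) = 49.6 × (1 − e^(−0.240×4.72))
= 49.6 × (1 − 0.3221) = 49.6 × 0.6779 = 33.62 mg/L.

y ≈ 33.6 mg/L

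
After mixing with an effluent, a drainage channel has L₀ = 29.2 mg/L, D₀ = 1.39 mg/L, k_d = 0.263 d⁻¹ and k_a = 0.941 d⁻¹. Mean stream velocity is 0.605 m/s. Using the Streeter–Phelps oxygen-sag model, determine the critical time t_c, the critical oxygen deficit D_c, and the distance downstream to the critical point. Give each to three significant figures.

t_c ≈ 1.69 d; D_c ≈ 5.24 mg/L; x_c ≈ 88.2 km

With k_a/k_d = 3.578 and 1 − D₀(k_a−k_d)/(k_d L₀) = 0.8773,
t_c = ln(3.578 × 0.8773) / (0.941 − 0.263) = ln(3.139) / 0.6780 = 1.144/0.6780 = 1.687 d.
L(t_c) = L₀ e^(−k_d t_c) = 29.2 × 0.6417 = 18.74 mg/L, and at the critical point k_a D_c = k_d L, so D_c = (0.263/0.941) × 18.74 = 5.237 mg/L.
x_c = v t_c = 0.605 m/s × 1.687 d × 86400 s/d = 88190 m ≈ 88.2 km.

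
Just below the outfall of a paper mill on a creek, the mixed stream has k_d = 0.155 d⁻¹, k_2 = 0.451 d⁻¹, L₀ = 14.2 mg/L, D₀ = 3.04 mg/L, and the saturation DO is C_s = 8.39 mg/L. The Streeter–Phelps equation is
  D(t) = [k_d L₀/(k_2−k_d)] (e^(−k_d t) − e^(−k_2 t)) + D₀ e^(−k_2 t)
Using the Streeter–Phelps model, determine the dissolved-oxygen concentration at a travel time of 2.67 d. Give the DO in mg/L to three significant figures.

k_d L₀/(k_2−k_d) = 0.155×14.2/(0.451−0.155) = 2.201/0.2960 = 7.436 mg/L.
e^(−k_d t) = e^(−0.155×2.670) = 0.6611; e^(−k_2 t) = e^(−0.451×2.670) = 0.2999.
D = 7.436 × (0.6611 − 0.2999) + 3.04 × 0.2999 = 2.686 + 0.9118 = 3.597 mg/L.
DO = C_s − D = 8.39 − 3.597 = 4.793 mg/L.

DO ≈ 4.79 mg/L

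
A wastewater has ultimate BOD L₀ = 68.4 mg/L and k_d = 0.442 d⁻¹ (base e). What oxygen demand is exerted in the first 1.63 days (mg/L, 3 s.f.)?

y ≈ 35.1 mg/L

y_t = L₀(1 − e^(−k_d t)) = 68.4 × (1 − e^(−0.442×1.63))
= 68.4 × (1 − 0.4865) = 68.4 × 0.5135 = 35.12 mg/L.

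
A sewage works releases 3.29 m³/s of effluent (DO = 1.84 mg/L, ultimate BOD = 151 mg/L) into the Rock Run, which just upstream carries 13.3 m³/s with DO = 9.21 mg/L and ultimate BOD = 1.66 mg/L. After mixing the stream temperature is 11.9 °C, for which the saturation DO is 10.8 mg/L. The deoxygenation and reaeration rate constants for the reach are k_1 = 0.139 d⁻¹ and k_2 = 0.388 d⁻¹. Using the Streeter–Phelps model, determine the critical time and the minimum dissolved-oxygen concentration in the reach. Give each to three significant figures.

t_c ≈ 3.35 d; minimum DO ≈ 3.77 mg/L

Mixed DO = (13.3×9.21 + 3.29×1.84)/(13.3+3.29) = 128.5/16.59 = 7.748 mg/L.
Mixed L₀ = (13.3×1.66 + 3.29×151)/(16.59) = 518.9/16.59 = 31.28 mg/L.
Initial deficit D₀ = C_s − DO₀ = 10.8 − 7.748 = 3.052 mg/L.
t_c = (1/0.2490) ln[(0.388/0.139)(1 − 3.052×0.2490/(0.139×31.28))] = 4.016 × ln(2.303) = 3.351 d.
D_c = (0.139/0.388) × 31.28 × e^(−0.139×3.351) = 0.3582 × 31.28 × 0.6276 = 7.032 mg/L.
Minimum DO = 10.8 − 7.032 = 3.768 mg/L.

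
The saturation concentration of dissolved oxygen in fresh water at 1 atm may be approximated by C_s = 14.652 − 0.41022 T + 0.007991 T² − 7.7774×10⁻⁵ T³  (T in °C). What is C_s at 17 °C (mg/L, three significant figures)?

C_s = 14.652 − 0.41022×17 + 0.007991×17² − 7.7774×10⁻⁵×17³ = 9.606 mg/L.

C_s ≈ 9.61 mg/L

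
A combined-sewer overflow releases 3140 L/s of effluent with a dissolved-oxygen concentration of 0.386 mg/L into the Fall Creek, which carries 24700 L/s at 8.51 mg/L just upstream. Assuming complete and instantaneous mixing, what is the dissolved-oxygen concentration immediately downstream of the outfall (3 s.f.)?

Flow-weighted mixing: C = (Q_r C_r + Q_w C_w)/(Q_r + Q_w)
= (24700×8.51 + 3140×0.386)/(24700 + 3140) = 211400/27840 = 7.594 mg/L.

7.59 mg/L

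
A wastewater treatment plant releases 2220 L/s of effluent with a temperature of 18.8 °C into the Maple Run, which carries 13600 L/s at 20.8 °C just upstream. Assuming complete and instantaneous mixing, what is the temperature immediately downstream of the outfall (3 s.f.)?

20.5 °C

Flow-weighted mixing: C = (Q_r C_r + Q_w C_w)/(Q_r + Q_w)
= (13600×20.8 + 2220×18.8)/(13600 + 2220) = 324600/15820 = 20.52 °C.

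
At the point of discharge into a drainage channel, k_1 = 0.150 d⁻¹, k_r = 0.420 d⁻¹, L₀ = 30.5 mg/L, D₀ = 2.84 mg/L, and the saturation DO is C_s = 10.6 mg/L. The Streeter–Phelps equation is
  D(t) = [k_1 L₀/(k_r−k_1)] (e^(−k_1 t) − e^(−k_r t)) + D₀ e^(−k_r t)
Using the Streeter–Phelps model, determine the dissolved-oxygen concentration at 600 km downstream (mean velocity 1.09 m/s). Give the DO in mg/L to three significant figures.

DO ≈ 5.05 mg/L

Travel time t = x/v = 600 km / (1.09 m/s) = 600000 m / 1.09 m/s = 550500 s = 6.371 d.
k_1 L₀/(k_r−k_1) = 0.150×30.5/(0.420−0.150) = 4.575/0.2700 = 16.94 mg/L.
e^(−k_1 t) = e^(−0.150×6.371) = 0.3846; e^(−k_r t) = e^(−0.420×6.371) = 0.06885.
D = 16.94 × (0.3846 − 0.06885) + 2.84 × 0.06885 = 5.350 + 0.1955 = 5.545 mg/L.
DO = C_s − D = 10.6 − 5.545 = 5.055 mg/L.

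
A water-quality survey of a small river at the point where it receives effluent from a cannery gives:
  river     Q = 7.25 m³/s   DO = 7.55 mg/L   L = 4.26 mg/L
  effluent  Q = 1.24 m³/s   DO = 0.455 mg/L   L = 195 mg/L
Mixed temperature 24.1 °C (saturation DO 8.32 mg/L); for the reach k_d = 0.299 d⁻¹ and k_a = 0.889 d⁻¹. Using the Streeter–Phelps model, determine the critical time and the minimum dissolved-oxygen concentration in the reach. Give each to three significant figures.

t_c ≈ 1.65 d; minimum DO ≈ 1.72 mg/L

Mixed DO = (7.25×7.55 + 1.24×0.455)/(7.25+1.24) = 55.30/8.490 = 6.514 mg/L.
Mixed L₀ = (7.25×4.26 + 1.24×195)/(8.490) = 272.7/8.490 = 32.12 mg/L.
Initial deficit D₀ = C_s − DO₀ = 8.32 − 6.514 = 1.806 mg/L.
t_c = (1/0.5900) ln[(0.889/0.299)(1 − 1.806×0.5900/(0.299×32.12))] = 1.695 × ln(2.643) = 1.648 d.
D_c = (0.299/0.889) × 32.12 × e^(−0.299×1.648) = 0.3363 × 32.12 × 0.6110 = 6.601 mg/L.
Minimum DO = 8.32 − 6.601 = 1.719 mg/L.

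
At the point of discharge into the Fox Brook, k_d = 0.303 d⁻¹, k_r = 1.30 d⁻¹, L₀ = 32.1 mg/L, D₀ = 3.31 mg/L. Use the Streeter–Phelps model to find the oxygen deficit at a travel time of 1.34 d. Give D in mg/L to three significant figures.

k_d L₀/(k_r−k_d) = 0.303×32.1/(1.30−0.303) = 9.726/0.9970 = 9.756 mg/L.
e^(−k_d t) = e^(−0.303×1.340) = 0.6663; e^(−k_r t) = e^(−1.30×1.340) = 0.1752.
D = 9.756 × (0.6663 − 0.1752) + 3.31 × 0.1752 = 4.791 + 0.5798 = 5.371 mg/L.

D ≈ 5.37 mg/L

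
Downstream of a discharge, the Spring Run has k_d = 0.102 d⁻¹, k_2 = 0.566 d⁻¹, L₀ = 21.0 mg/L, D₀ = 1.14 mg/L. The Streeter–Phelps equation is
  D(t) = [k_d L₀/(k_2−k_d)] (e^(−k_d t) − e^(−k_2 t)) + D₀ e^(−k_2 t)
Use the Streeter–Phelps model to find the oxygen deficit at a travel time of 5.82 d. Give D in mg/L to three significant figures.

D ≈ 2.42 mg/L

k_d L₀/(k_2−k_d) = 0.102×21.0/(0.566−0.102) = 2.142/0.4640 = 4.616 mg/L.
e^(−k_d t) = e^(−0.102×5.820) = 0.5523; e^(−k_2 t) = e^(−0.566×5.820) = 0.03710.
D = 4.616 × (0.5523 − 0.03710) + 1.14 × 0.03710 = 2.378 + 0.04229 = 2.421 mg/L.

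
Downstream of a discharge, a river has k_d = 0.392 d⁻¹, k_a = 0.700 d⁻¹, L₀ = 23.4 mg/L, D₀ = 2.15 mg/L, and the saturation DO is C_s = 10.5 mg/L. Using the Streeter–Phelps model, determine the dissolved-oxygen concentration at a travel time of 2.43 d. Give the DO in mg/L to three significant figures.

DO ≈ 4.05 mg/L

k_d L₀/(k_a−k_d) = 0.392×23.4/(0.700−0.392) = 9.173/0.3080 = 29.78 mg/L.
e^(−k_d t) = e^(−0.392×2.430) = 0.3858; e^(−k_a t) = e^(−0.700×2.430) = 0.1825.
D = 29.78 × (0.3858 − 0.1825) + 2.15 × 0.1825 = 6.053 + 0.3924 = 6.446 mg/L.
DO = C_s − D = 10.5 − 6.446 = 4.054 mg/L.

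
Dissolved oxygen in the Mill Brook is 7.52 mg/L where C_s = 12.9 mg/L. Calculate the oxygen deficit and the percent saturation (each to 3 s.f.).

D ≈ 5.38 mg/L; 58.3 % saturation

D = C_s − C = 12.9 − 7.52 = 5.38 mg/L.
% saturation = 7.52/12.9 × 100 = 58.3 %.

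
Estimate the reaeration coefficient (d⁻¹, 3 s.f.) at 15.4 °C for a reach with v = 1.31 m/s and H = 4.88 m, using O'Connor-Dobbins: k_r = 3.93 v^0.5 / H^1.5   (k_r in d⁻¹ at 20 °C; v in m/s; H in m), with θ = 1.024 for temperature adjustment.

k_r(20) = 3.93 × 1.31^0.5 / 4.88^1.5 = 3.93 × 1.145 / 10.78 = 0.4173 d⁻¹.
k_r(15.4) = 0.4173 × 1.024^(15.4−20) = 0.4173 × 0.8966 = 0.3741 d⁻¹.

k_r ≈ 0.374 d⁻¹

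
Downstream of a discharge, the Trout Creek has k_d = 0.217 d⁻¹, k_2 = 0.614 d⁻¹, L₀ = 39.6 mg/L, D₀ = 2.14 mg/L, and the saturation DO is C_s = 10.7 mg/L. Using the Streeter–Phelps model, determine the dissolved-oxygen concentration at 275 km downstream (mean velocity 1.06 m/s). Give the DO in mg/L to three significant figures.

Travel time t = x/v = 275 km / (1.06 m/s) = 275000 m / 1.06 m/s = 259400 s = 3.003 d.
k_d L₀/(k_2−k_d) = 0.217×39.6/(0.614−0.217) = 8.593/0.3970 = 21.65 mg/L.
e^(−k_d t) = e^(−0.217×3.003) = 0.5212; e^(−k_2 t) = e^(−0.614×3.003) = 0.1582.
D = 21.65 × (0.5212 − 0.1582) + 2.14 × 0.1582 = 7.857 + 0.3386 = 8.195 mg/L.
DO = C_s − D = 10.7 − 8.195 = 2.505 mg/L.

DO ≈ 2.50 mg/L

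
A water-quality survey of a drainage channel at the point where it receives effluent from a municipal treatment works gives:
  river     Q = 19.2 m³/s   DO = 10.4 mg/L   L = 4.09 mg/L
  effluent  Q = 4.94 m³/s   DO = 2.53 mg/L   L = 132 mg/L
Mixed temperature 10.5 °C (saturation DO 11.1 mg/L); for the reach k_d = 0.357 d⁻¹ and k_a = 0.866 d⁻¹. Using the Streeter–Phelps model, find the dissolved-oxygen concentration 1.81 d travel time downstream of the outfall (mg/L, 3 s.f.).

DO ≈ 3.92 mg/L

Mixed DO = (19.2×10.4 + 4.94×2.53)/(19.2+4.94) = 212.2/24.14 = 8.789 mg/L.
Mixed L₀ = (19.2×4.09 + 4.94×132)/(24.14) = 730.6/24.14 = 30.27 mg/L.
Initial deficit D₀ = C_s − DO₀ = 11.1 − 8.789 = 2.311 mg/L.
D(1.81) = [0.357×30.27/(0.866−0.357)](e^(−0.357×1.81) − e^(−0.866×1.81)) + 2.311 e^(−0.866×1.81)
= 21.23 × (0.5240 − 0.2086) + 2.311 × 0.2086 = 7.179 mg/L.
DO = 11.1 − 7.179 = 3.921 mg/L.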